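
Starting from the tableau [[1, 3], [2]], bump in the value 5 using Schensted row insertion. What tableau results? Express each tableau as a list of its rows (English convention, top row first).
[[1, 3, 5], [2]]

5 is larger than every entry of row 1, so it is appended to row 1. The new tableau is [[1, 3, 5], [2]].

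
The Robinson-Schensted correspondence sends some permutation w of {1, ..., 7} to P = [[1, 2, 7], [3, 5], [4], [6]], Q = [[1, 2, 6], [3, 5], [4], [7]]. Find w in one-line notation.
Reverse RSK: for i = n, n-1, ..., 1, locate i in Q, remove the corresponding corner cell from P, and reverse-bump its entry up through P; the value ejected from row 1 is w(i).

So w = 4 6 5 1 3 7 2.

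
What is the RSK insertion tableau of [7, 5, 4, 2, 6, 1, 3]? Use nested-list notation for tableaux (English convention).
Insert 7: appended to row 1. P = [[7]].
Insert 5: 5 bumps 7 from row 1; 7 starts row 2. P = [[5], [7]].
Insert 4: 4 bumps 5 from row 1; 5 bumps 7 from row 2; 7 starts row 3. P = [[4], [5], [7]].
Insert 2: 2 bumps 4 from row 1; 4 bumps 5 from row 2; 5 bumps 7 from row 3; 7 starts row 4. P = [[2], [4], [5], [7]].
Insert 6: appended to row 1. P = [[2, 6], [4], [5], [7]].
Insert 1: 1 bumps 2 from row 1; 2 bumps 4 from row 2; 4 bumps 5 from row 3; 5 bumps 7 from row 4; 7 starts row 5. P = [[1, 6], [2], [4], [5], [7]].
Insert 3: 3 bumps 6 from row 1; 6 appends to row 2. P = [[1, 3], [2, 6], [4], [5], [7]].

So P = [[1, 3], [2, 6], [4], [5], [7]].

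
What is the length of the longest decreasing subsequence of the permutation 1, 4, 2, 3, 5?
2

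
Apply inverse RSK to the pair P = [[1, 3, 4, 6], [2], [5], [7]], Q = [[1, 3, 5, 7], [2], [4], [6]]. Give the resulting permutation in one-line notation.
Reverse the RSK construction: for i from n down to 1, find the cell of Q containing i, remove the entry at that cell from P, and reverse-bump it up through P; the value ejected from row 1 is w(i).

Step i=7: Q has 7 at row 1, column 4; remove that cell from P, ejecting 6. So w(7) = 6. P is now [[1, 3, 4], [2], [5], [7]].
Step i=6: Q has 6 at row 4, column 1; remove 7 from row 4 of P and reverse-bump: 7 enters row 3 and ejects 5; 5 enters row 2 and ejects 2; 2 enters row 1 and ejects 1. So w(6) = 1. P is now [[2, 3, 4], [5], [7]].
Step i=5: Q has 5 at row 1, column 3; remove that cell from P, ejecting 4. So w(5) = 4. P is now [[2, 3], [5], [7]].
Step i=4: Q has 4 at row 3, column 1; remove 7 from row 3 of P and reverse-bump: 7 enters row 2 and ejects 5; 5 enters row 1 and ejects 3. So w(4) = 3. P is now [[2, 5], [7]].
Step i=3: Q has 3 at row 1, column 2; remove that cell from P, ejecting 5. So w(3) = 5. P is now [[2], [7]].
Step i=2: Q has 2 at row 2, column 1; remove 7 from row 2 of P and reverse-bump: 7 enters row 1 and ejects 2. So w(2) = 2. P is now [[7]].
Step i=1: Q has 1 at row 1, column 1; remove that cell from P, ejecting 7. So w(1) = 7. P is now [].

So w = 7 2 5 3 4 1 6.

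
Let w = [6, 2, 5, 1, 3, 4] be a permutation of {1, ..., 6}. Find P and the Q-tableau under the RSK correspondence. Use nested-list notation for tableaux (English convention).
Insert each entry of the permutation into P by Schensted row insertion, recording in Q the position of each new cell.

After inserting 6: P = [[6]].
After inserting 2: P = [[2], [6]].
After inserting 5: P = [[2, 5], [6]].
After inserting 1: P = [[1, 5], [2], [6]].
After inserting 3: P = [[1, 3], [2, 5], [6]].
After inserting 4: P = [[1, 3, 4], [2, 5], [6]].

So P = [[1, 3, 4], [2, 5], [6]], Q = [[1, 3, 6], [2, 5], [4]].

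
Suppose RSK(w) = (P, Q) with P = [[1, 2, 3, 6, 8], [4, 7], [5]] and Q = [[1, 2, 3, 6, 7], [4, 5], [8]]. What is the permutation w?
Reverse the RSK construction: for i from n down to 1, find the cell of Q containing i, remove the entry at that cell from P, and reverse-bump it up through P; the value ejected from row 1 is w(i).

Step i=8: Q has 8 at row 3, column 1; remove 5 from row 3 of P and reverse-bump: 5 enters row 2 and ejects 4; 4 enters row 1 and ejects 3. So w(8) = 3. P is now [[1, 2, 4, 6, 8], [5, 7]].
Step i=7: Q has 7 at row 1, column 5; remove that cell from P, ejecting 8. So w(7) = 8. P is now [[1, 2, 4, 6], [5, 7]].
Step i=6: Q has 6 at row 1, column 4; remove that cell from P, ejecting 6. So w(6) = 6. P is now [[1, 2, 4], [5, 7]].
Step i=5: Q has 5 at row 2, column 2; remove 7 from row 2 of P and reverse-bump: 7 enters row 1 and ejects 4. So w(5) = 4. P is now [[1, 2, 7], [5]].
Step i=4: Q has 4 at row 2, column 1; remove 5 from row 2 of P and reverse-bump: 5 enters row 1 and ejects 2. So w(4) = 2. P is now [[1, 5, 7]].
Step i=3: Q has 3 at row 1, column 3; remove that cell from P, ejecting 7. So w(3) = 7. P is now [[1, 5]].
Step i=2: Q has 2 at row 1, column 2; remove that cell from P, ejecting 5. So w(2) = 5. P is now [[1]].
Step i=1: Q has 1 at row 1, column 1; remove that cell from P, ejecting 1. So w(1) = 1. P is now [].

So w = 1 5 7 2 4 6 8 3.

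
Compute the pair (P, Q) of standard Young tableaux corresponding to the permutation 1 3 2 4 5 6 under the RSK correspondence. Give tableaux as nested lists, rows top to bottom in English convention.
Insert each entry of the permutation into P by Schensted row insertion, recording in Q the position of each new cell.

After inserting 1: P = [[1]].
After inserting 3: P = [[1, 3]].
After inserting 2: P = [[1, 2], [3]].
After inserting 4: P = [[1, 2, 4], [3]].
After inserting 5: P = [[1, 2, 4, 5], [3]].
After inserting 6: P = [[1, 2, 4, 5, 6], [3]].

So P = [[1, 2, 4, 5, 6], [3]], Q = [[1, 2, 4, 5, 6], [3]].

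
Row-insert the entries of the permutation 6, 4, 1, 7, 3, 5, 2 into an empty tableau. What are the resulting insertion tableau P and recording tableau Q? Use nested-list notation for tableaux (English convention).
Insert each entry of the permutation into P by Schensted row insertion, recording in Q the position of each new cell.

After inserting 6: P = [[6]].
After inserting 4: P = [[4], [6]].
After inserting 1: P = [[1], [4], [6]].
After inserting 7: P = [[1, 7], [4], [6]].
After inserting 3: P = [[1, 3], [4, 7], [6]].
After inserting 5: P = [[1, 3, 5], [4, 7], [6]].
After inserting 2: P = [[1, 2, 5], [3, 7], [4], [6]].

So P = [[1, 2, 5], [3, 7], [4], [6]], Q = [[1, 4, 6], [2, 5], [3], [7]].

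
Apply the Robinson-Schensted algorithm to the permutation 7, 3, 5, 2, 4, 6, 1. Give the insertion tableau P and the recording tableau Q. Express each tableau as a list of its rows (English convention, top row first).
P = [[1, 4, 6], [2, 5], [3], [7]], Q = [[1, 3, 6], [2, 5], [4], [7]]

Insert each entry of the permutation into P by Schensted row insertion, recording in Q the position of each new cell.

Insert 7: appended to row 1. P = [[7]].
Insert 3: 3 bumps 7 from row 1; 7 starts row 2. P = [[3], [7]].
Insert 5: appended to row 1. P = [[3, 5], [7]].
Insert 2: 2 bumps 3 from row 1; 3 bumps 7 from row 2; 7 starts row 3. P = [[2, 5], [3], [7]].
Insert 4: 4 bumps 5 from row 1; 5 appends to row 2. P = [[2, 4], [3, 5], [7]].
Insert 6: appended to row 1. P = [[2, 4, 6], [3, 5], [7]].
Insert 1: 1 bumps 2 from row 1; 2 bumps 3 from row 2; 3 bumps 7 from row 3; 7 starts row 4. P = [[1, 4, 6], [2, 5], [3], [7]].

So P = [[1, 4, 6], [2, 5], [3], [7]], Q = [[1, 3, 6], [2, 5], [4], [7]].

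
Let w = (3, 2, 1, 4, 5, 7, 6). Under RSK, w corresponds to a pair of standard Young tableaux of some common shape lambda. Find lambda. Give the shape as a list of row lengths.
Row-insert each entry into an empty tableau.

After inserting 3: P = [[3]].
After inserting 2: P = [[2], [3]].
After inserting 1: P = [[1], [2], [3]].
After inserting 4: P = [[1, 4], [2], [3]].
After inserting 5: P = [[1, 4, 5], [2], [3]].
After inserting 7: P = [[1, 4, 5, 7], [2], [3]].
After inserting 6: P = [[1, 4, 5, 6], [2, 7], [3]].

The final insertion tableau P = [[1, 4, 5, 6], [2, 7], [3]] has shape [4, 2, 1].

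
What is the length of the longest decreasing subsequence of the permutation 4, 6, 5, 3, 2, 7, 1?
5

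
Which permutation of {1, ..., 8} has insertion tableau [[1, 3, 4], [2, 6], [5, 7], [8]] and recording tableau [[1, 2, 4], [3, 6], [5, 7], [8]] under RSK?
Reverse the RSK construction: for i from n down to 1, find the cell of Q containing i, remove the entry at that cell from P, and reverse-bump it up through P; the value ejected from row 1 is w(i).

Step i=8: Q has 8 at row 4, column 1; remove 8 from row 4 of P and reverse-bump: 8 enters row 3 and ejects 7; 7 enters row 2 and ejects 6; 6 enters row 1 and ejects 4. So w(8) = 4. P is now [[1, 3, 6], [2, 7], [5, 8]].
Step i=7: Q has 7 at row 3, column 2; remove 8 from row 3 of P and reverse-bump: 8 enters row 2 and ejects 7; 7 enters row 1 and ejects 6. So w(7) = 6. P is now [[1, 3, 7], [2, 8], [5]].
Step i=6: Q has 6 at row 2, column 2; remove 8 from row 2 of P and reverse-bump: 8 enters row 1 and ejects 7. So w(6) = 7. P is now [[1, 3, 8], [2], [5]].
Step i=5: Q has 5 at row 3, column 1; remove 5 from row 3 of P and reverse-bump: 5 enters row 2 and ejects 2; 2 enters row 1 and ejects 1. So w(5) = 1. P is now [[2, 3, 8], [5]].
Step i=4: Q has 4 at row 1, column 3; remove that cell from P, ejecting 8. So w(4) = 8. P is now [[2, 3], [5]].
Step i=3: Q has 3 at row 2, column 1; remove 5 from row 2 of P and reverse-bump: 5 enters row 1 and ejects 3. So w(3) = 3. P is now [[2, 5]].
Step i=2: Q has 2 at row 1, column 2; remove that cell from P, ejecting 5. So w(2) = 5. P is now [[2]].
Step i=1: Q has 1 at row 1, column 1; remove that cell from P, ejecting 2. So w(1) = 2. P is now [].

So w = 2 5 3 8 1 7 6 4.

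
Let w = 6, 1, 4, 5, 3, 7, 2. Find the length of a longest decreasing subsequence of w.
4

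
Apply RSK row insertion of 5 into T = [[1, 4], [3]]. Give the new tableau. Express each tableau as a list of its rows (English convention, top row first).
5 is larger than every entry of row 1, so it is appended to row 1. The new tableau is [[1, 4, 5], [3]].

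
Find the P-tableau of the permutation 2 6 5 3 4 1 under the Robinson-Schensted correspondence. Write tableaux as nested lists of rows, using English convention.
P = [[1, 3, 4], [2], [5], [6]]

After inserting 2: P = [[2]].
After inserting 6: P = [[2, 6]].
After inserting 5: P = [[2, 5], [6]].
After inserting 3: P = [[2, 3], [5], [6]].
After inserting 4: P = [[2, 3, 4], [5], [6]].
After inserting 1: P = [[1, 3, 4], [2], [5], [6]].

So P = [[1, 3, 4], [2], [5], [6]].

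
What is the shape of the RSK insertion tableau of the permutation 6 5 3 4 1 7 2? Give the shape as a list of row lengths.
[3, 2, 1, 1]

RSK row insertion gives P = [[1, 2, 7], [3, 4], [5], [6]], which has shape [3, 2, 1, 1].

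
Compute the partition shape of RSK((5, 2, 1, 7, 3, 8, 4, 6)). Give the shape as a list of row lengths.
[4, 3, 1]

Row-insert each entry into an empty tableau.

After inserting 5: P = [[5]].
After inserting 2: P = [[2], [5]].
After inserting 1: P = [[1], [2], [5]].
After inserting 7: P = [[1, 7], [2], [5]].
After inserting 3: P = [[1, 3], [2, 7], [5]].
After inserting 8: P = [[1, 3, 8], [2, 7], [5]].
After inserting 4: P = [[1, 3, 4], [2, 7, 8], [5]].
After inserting 6: P = [[1, 3, 4, 6], [2, 7, 8], [5]].

The final insertion tableau P = [[1, 3, 4, 6], [2, 7, 8], [5]] has shape [4, 3, 1].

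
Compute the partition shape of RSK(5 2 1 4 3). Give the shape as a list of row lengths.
Row-insert each entry into an empty tableau.

After inserting 5: P = [[5]].
After inserting 2: P = [[2], [5]].
After inserting 1: P = [[1], [2], [5]].
After inserting 4: P = [[1, 4], [2], [5]].
After inserting 3: P = [[1, 3], [2, 4], [5]].

The final insertion tableau P = [[1, 3], [2, 4], [5]] has shape [2, 2, 1].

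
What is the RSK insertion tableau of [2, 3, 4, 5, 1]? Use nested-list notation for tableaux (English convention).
P = [[1, 3, 4, 5], [2]]

After inserting 2: P = [[2]].
After inserting 3: P = [[2, 3]].
After inserting 4: P = [[2, 3, 4]].
After inserting 5: P = [[2, 3, 4, 5]].
After inserting 1: P = [[1, 3, 4, 5], [2]].

So P = [[1, 3, 4, 5], [2]].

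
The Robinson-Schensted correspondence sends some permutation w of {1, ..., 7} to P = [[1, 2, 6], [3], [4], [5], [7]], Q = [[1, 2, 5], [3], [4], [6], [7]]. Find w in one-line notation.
1 7 5 4 6 3 2

Reverse the RSK construction: for i from n down to 1, find the cell of Q containing i, remove the entry at that cell from P, and reverse-bump it up through P; the value ejected from row 1 is w(i).

Step i=7: Q has 7 at row 5, column 1; remove 7 from row 5 of P and reverse-bump: 7 enters row 4 and ejects 5; 5 enters row 3 and ejects 4; 4 enters row 2 and ejects 3; 3 enters row 1 and ejects 2. So w(7) = 2. P is now [[1, 3, 6], [4], [5], [7]].
Step i=6: Q has 6 at row 4, column 1; remove 7 from row 4 of P and reverse-bump: 7 enters row 3 and ejects 5; 5 enters row 2 and ejects 4; 4 enters row 1 and ejects 3. So w(6) = 3. P is now [[1, 4, 6], [5], [7]].
Step i=5: Q has 5 at row 1, column 3; remove that cell from P, ejecting 6. So w(5) = 6. P is now [[1, 4], [5], [7]].
Step i=4: Q has 4 at row 3, column 1; remove 7 from row 3 of P and reverse-bump: 7 enters row 2 and ejects 5; 5 enters row 1 and ejects 4. So w(4) = 4. P is now [[1, 5], [7]].
Step i=3: Q has 3 at row 2, column 1; remove 7 from row 2 of P and reverse-bump: 7 enters row 1 and ejects 5. So w(3) = 5. P is now [[1, 7]].
Step i=2: Q has 2 at row 1, column 2; remove that cell from P, ejecting 7. So w(2) = 7. P is now [[1]].
Step i=1: Q has 1 at row 1, column 1; remove that cell from P, ejecting 1. So w(1) = 1. P is now [].

So w = 1 7 5 4 6 3 2.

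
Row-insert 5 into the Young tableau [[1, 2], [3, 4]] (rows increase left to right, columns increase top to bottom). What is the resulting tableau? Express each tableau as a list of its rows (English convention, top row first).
[[1, 2, 5], [3, 4]]

5 is larger than every entry of row 1, so it is appended to row 1. The new tableau is [[1, 2, 5], [3, 4]].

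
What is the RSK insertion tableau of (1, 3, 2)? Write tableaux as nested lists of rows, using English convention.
Insert 1: appended to row 1. P = [[1]].
Insert 3: appended to row 1. P = [[1, 3]].
Insert 2: 2 bumps 3 from row 1; 3 starts row 2. P = [[1, 2], [3]].

So P = [[1, 2], [3]].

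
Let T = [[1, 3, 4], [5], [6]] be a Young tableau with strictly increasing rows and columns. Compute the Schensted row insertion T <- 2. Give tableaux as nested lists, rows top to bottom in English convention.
[[1, 2, 4], [3], [5], [6]]

In row 1, 2 replaces 3 (the leftmost entry greater than 2); 3 is bumped to row 2. In row 2, 3 replaces 5 (the leftmost entry greater than 3); 5 is bumped to row 3. In row 3, 5 replaces 6 (the leftmost entry greater than 5); 6 is bumped to row 4. 6 starts a new row 4. The new tableau is [[1, 2, 4], [3], [5], [6]].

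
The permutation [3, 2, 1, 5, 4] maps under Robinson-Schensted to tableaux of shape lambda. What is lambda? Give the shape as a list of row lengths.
Row-insert each entry into an empty tableau.

After inserting 3: P = [[3]].
After inserting 2: P = [[2], [3]].
After inserting 1: P = [[1], [2], [3]].
After inserting 5: P = [[1, 5], [2], [3]].
After inserting 4: P = [[1, 4], [2, 5], [3]].

The final insertion tableau P = [[1, 4], [2, 5], [3]] has shape [2, 2, 1].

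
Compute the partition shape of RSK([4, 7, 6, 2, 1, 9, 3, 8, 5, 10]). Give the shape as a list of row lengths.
Row-insert each entry into an empty tableau.

After inserting 4: P = [[4]].
After inserting 7: P = [[4, 7]].
After inserting 6: P = [[4, 6], [7]].
After inserting 2: P = [[2, 6], [4], [7]].
After inserting 1: P = [[1, 6], [2], [4], [7]].
After inserting 9: P = [[1, 6, 9], [2], [4], [7]].
After inserting 3: P = [[1, 3, 9], [2, 6], [4], [7]].
After inserting 8: P = [[1, 3, 8], [2, 6, 9], [4], [7]].
After inserting 5: P = [[1, 3, 5], [2, 6, 8], [4, 9], [7]].
After inserting 10: P = [[1, 3, 5, 10], [2, 6, 8], [4, 9], [7]].

The final insertion tableau P = [[1, 3, 5, 10], [2, 6, 8], [4, 9], [7]] has shape [4, 3, 2, 1].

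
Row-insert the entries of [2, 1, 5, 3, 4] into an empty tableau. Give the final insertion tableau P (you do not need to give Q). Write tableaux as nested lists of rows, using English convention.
Insert 2: appended to row 1. P = [[2]].
Insert 1: 1 bumps 2 from row 1; 2 starts row 2. P = [[1], [2]].
Insert 5: appended to row 1. P = [[1, 5], [2]].
Insert 3: 3 bumps 5 from row 1; 5 appends to row 2. P = [[1, 3], [2, 5]].
Insert 4: appended to row 1. P = [[1, 3, 4], [2, 5]].

So P = [[1, 3, 4], [2, 5]].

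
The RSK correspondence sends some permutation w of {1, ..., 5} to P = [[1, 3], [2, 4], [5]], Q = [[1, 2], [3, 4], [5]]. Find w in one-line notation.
Reverse RSK: for i = n, n-1, ..., 1, locate i in Q, remove the corresponding corner cell from P, and reverse-bump its entry up through P; the value ejected from row 1 is w(i).

So w = 2 5 1 4 3.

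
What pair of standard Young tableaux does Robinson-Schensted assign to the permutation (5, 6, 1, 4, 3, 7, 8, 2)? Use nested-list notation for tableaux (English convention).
P = [[1, 2, 7, 8], [3, 6], [4], [5]], Q = [[1, 2, 6, 7], [3, 4], [5], [8]]

Insert each entry of the permutation into P by Schensted row insertion, recording in Q the position of each new cell.

Insert 5: appended to row 1. P = [[5]], Q = [[1]].
Insert 6: appended to row 1. P = [[5, 6]], Q = [[1, 2]].
Insert 1: 1 bumps 5 from row 1; 5 starts row 2. P = [[1, 6], [5]], Q = [[1, 2], [3]].
Insert 4: 4 bumps 6 from row 1; 6 appends to row 2. P = [[1, 4], [5, 6]], Q = [[1, 2], [3, 4]].
Insert 3: 3 bumps 4 from row 1; 4 bumps 5 from row 2; 5 starts row 3. P = [[1, 3], [4, 6], [5]], Q = [[1, 2], [3, 4], [5]].
Insert 7: appended to row 1. P = [[1, 3, 7], [4, 6], [5]], Q = [[1, 2, 6], [3, 4], [5]].
Insert 8: appended to row 1. P = [[1, 3, 7, 8], [4, 6], [5]], Q = [[1, 2, 6, 7], [3, 4], [5]].
Insert 2: 2 bumps 3 from row 1; 3 bumps 4 from row 2; 4 bumps 5 from row 3; 5 starts row 4. P = [[1, 2, 7, 8], [3, 6], [4], [5]], Q = [[1, 2, 6, 7], [3, 4], [5], [8]].

So P = [[1, 2, 7, 8], [3, 6], [4], [5]], Q = [[1, 2, 6, 7], [3, 4], [5], [8]].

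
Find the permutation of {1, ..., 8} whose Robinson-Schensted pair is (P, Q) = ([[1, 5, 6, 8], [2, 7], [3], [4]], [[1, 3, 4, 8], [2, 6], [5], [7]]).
Reverse RSK: for i = n, n-1, ..., 1, locate i in Q, remove the corresponding corner cell from P, and reverse-bump its entry up through P; the value ejected from row 1 is w(i).

So w = 4 3 5 7 2 6 1 8.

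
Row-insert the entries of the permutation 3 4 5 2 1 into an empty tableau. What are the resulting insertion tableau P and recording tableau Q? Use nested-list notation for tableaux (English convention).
P = [[1, 4, 5], [2], [3]], Q = [[1, 2, 3], [4], [5]]

Insert each entry of the permutation into P by Schensted row insertion, recording in Q the position of each new cell.

After inserting 3: P = [[3]].
After inserting 4: P = [[3, 4]].
After inserting 5: P = [[3, 4, 5]].
After inserting 2: P = [[2, 4, 5], [3]].
After inserting 1: P = [[1, 4, 5], [2], [3]].

So P = [[1, 4, 5], [2], [3]], Q = [[1, 2, 3], [4], [5]].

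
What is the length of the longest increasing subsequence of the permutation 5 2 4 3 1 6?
3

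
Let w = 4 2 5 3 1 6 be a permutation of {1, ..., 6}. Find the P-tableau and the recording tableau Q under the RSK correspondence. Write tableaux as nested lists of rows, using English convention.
P = [[1, 3, 6], [2, 5], [4]], Q = [[1, 3, 6], [2, 4], [5]]

Insert each entry of the permutation into P by Schensted row insertion, recording in Q the position of each new cell.

Insert 4: appended to row 1. P = [[4]].
Insert 2: 2 bumps 4 from row 1; 4 starts row 2. P = [[2], [4]].
Insert 5: appended to row 1. P = [[2, 5], [4]].
Insert 3: 3 bumps 5 from row 1; 5 appends to row 2. P = [[2, 3], [4, 5]].
Insert 1: 1 bumps 2 from row 1; 2 bumps 4 from row 2; 4 starts row 3. P = [[1, 3], [2, 5], [4]].
Insert 6: appended to row 1. P = [[1, 3, 6], [2, 5], [4]].

So P = [[1, 3, 6], [2, 5], [4]], Q = [[1, 3, 6], [2, 4], [5]].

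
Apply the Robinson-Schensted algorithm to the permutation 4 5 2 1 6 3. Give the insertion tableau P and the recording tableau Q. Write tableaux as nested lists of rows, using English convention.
Insert each entry of the permutation into P by Schensted row insertion, recording in Q the position of each new cell.

Insert 4: appended to row 1. P = [[4]].
Insert 5: appended to row 1. P = [[4, 5]].
Insert 2: 2 bumps 4 from row 1; 4 starts row 2. P = [[2, 5], [4]].
Insert 1: 1 bumps 2 from row 1; 2 bumps 4 from row 2; 4 starts row 3. P = [[1, 5], [2], [4]].
Insert 6: appended to row 1. P = [[1, 5, 6], [2], [4]].
Insert 3: 3 bumps 5 from row 1; 5 appends to row 2. P = [[1, 3, 6], [2, 5], [4]].

So P = [[1, 3, 6], [2, 5], [4]], Q = [[1, 2, 5], [3, 6], [4]].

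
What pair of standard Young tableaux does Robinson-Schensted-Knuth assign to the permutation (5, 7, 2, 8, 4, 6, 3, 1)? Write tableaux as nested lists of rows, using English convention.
P = [[1, 3, 6], [2, 7, 8], [4], [5]], Q = [[1, 2, 4], [3, 5, 6], [7], [8]]

Insert each entry of the permutation into P by Schensted row insertion, recording in Q the position of each new cell.

After inserting 5: P = [[5]].
After inserting 7: P = [[5, 7]].
After inserting 2: P = [[2, 7], [5]].
After inserting 8: P = [[2, 7, 8], [5]].
After inserting 4: P = [[2, 4, 8], [5, 7]].
After inserting 6: P = [[2, 4, 6], [5, 7, 8]].
After inserting 3: P = [[2, 3, 6], [4, 7, 8], [5]].
After inserting 1: P = [[1, 3, 6], [2, 7, 8], [4], [5]].

So P = [[1, 3, 6], [2, 7, 8], [4], [5]], Q = [[1, 2, 4], [3, 5, 6], [7], [8]].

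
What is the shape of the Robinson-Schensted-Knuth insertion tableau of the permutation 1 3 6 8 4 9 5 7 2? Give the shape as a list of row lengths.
[5, 3, 1]

RSK row insertion gives P = [[1, 2, 4, 5, 7], [3, 8, 9], [6]], which has shape [5, 3, 1].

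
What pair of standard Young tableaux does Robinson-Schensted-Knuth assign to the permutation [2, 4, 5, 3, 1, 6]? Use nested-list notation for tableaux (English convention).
P = [[1, 3, 5, 6], [2], [4]], Q = [[1, 2, 3, 6], [4], [5]]

Insert each entry of the permutation into P by Schensted row insertion, recording in Q the position of each new cell.

Insert 2: appended to row 1. P = [[2]].
Insert 4: appended to row 1. P = [[2, 4]].
Insert 5: appended to row 1. P = [[2, 4, 5]].
Insert 3: 3 bumps 4 from row 1; 4 starts row 2. P = [[2, 3, 5], [4]].
Insert 1: 1 bumps 2 from row 1; 2 bumps 4 from row 2; 4 starts row 3. P = [[1, 3, 5], [2], [4]].
Insert 6: appended to row 1. P = [[1, 3, 5, 6], [2], [4]].

So P = [[1, 3, 5, 6], [2], [4]], Q = [[1, 2, 3, 6], [4], [5]].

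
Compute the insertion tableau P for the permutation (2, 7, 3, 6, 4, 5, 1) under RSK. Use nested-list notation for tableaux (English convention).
P = [[1, 3, 4, 5], [2], [6], [7]]

Insert 2: appended to row 1. P = [[2]].
Insert 7: appended to row 1. P = [[2, 7]].
Insert 3: 3 bumps 7 from row 1; 7 starts row 2. P = [[2, 3], [7]].
Insert 6: appended to row 1. P = [[2, 3, 6], [7]].
Insert 4: 4 bumps 6 from row 1; 6 bumps 7 from row 2; 7 starts row 3. P = [[2, 3, 4], [6], [7]].
Insert 5: appended to row 1. P = [[2, 3, 4, 5], [6], [7]].
Insert 1: 1 bumps 2 from row 1; 2 bumps 6 from row 2; 6 bumps 7 from row 3; 7 starts row 4. P = [[1, 3, 4, 5], [2], [6], [7]].

So P = [[1, 3, 4, 5], [2], [6], [7]].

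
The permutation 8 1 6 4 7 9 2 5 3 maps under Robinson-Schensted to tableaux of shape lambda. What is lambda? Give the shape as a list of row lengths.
Row-insert each entry into an empty tableau.

After inserting 8: P = [[8]].
After inserting 1: P = [[1], [8]].
After inserting 6: P = [[1, 6], [8]].
After inserting 4: P = [[1, 4], [6], [8]].
After inserting 7: P = [[1, 4, 7], [6], [8]].
After inserting 9: P = [[1, 4, 7, 9], [6], [8]].
After inserting 2: P = [[1, 2, 7, 9], [4], [6], [8]].
After inserting 5: P = [[1, 2, 5, 9], [4, 7], [6], [8]].
After inserting 3: P = [[1, 2, 3, 9], [4, 5], [6, 7], [8]].

The final insertion tableau P = [[1, 2, 3, 9], [4, 5], [6, 7], [8]] has shape [4, 2, 2, 1].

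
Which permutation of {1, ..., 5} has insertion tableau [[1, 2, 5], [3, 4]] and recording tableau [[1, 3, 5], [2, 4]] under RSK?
Reverse the RSK construction: for i from n down to 1, find the cell of Q containing i, remove the entry at that cell from P, and reverse-bump it up through P; the value ejected from row 1 is w(i).

Step i=5: Q has 5 at row 1, column 3; remove that cell from P, ejecting 5. So w(5) = 5. P is now [[1, 2], [3, 4]].
Step i=4: Q has 4 at row 2, column 2; remove 4 from row 2 of P and reverse-bump: 4 enters row 1 and ejects 2. So w(4) = 2. P is now [[1, 4], [3]].
Step i=3: Q has 3 at row 1, column 2; remove that cell from P, ejecting 4. So w(3) = 4. P is now [[1], [3]].
Step i=2: Q has 2 at row 2, column 1; remove 3 from row 2 of P and reverse-bump: 3 enters row 1 and ejects 1. So w(2) = 1. P is now [[3]].
Step i=1: Q has 1 at row 1, column 1; remove that cell from P, ejecting 3. So w(1) = 3. P is now [].

So w = 3 1 4 2 5.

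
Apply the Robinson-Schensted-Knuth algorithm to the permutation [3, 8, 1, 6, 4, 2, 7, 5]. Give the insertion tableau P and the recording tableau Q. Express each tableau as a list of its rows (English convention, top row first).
Insert each entry of the permutation into P by Schensted row insertion, recording in Q the position of each new cell.

Insert 3: appended to row 1. P = [[3]].
Insert 8: appended to row 1. P = [[3, 8]].
Insert 1: 1 bumps 3 from row 1; 3 starts row 2. P = [[1, 8], [3]].
Insert 6: 6 bumps 8 from row 1; 8 appends to row 2. P = [[1, 6], [3, 8]].
Insert 4: 4 bumps 6 from row 1; 6 bumps 8 from row 2; 8 starts row 3. P = [[1, 4], [3, 6], [8]].
Insert 2: 2 bumps 4 from row 1; 4 bumps 6 from row 2; 6 bumps 8 from row 3; 8 starts row 4. P = [[1, 2], [3, 4], [6], [8]].
Insert 7: appended to row 1. P = [[1, 2, 7], [3, 4], [6], [8]].
Insert 5: 5 bumps 7 from row 1; 7 appends to row 2. P = [[1, 2, 5], [3, 4, 7], [6], [8]].

So P = [[1, 2, 5], [3, 4, 7], [6], [8]], Q = [[1, 2, 7], [3, 4, 8], [5], [6]].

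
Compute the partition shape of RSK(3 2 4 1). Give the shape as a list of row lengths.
[2, 1, 1]

Row-insert each entry into an empty tableau.

After inserting 3: P = [[3]].
After inserting 2: P = [[2], [3]].
After inserting 4: P = [[2, 4], [3]].
After inserting 1: P = [[1, 4], [2], [3]].

The final insertion tableau P = [[1, 4], [2], [3]] has shape [2, 1, 1].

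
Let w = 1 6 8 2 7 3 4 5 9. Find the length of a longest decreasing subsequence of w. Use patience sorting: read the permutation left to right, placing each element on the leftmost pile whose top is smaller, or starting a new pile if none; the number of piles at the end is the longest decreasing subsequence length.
3

1: new pile. tops = [1]
6: onto pile 1 (replacing 1). tops = [6]
8: onto pile 1 (replacing 6). tops = [8]
2: new pile. tops = [8, 2]
7: onto pile 2 (replacing 2). tops = [8, 7]
3: new pile. tops = [8, 7, 3]
4: onto pile 3 (replacing 3). tops = [8, 7, 4]
5: onto pile 3 (replacing 4). tops = [8, 7, 5]
9: onto pile 1 (replacing 8). tops = [9, 7, 5]

3 piles, so the longest decreasing subsequence has length 3.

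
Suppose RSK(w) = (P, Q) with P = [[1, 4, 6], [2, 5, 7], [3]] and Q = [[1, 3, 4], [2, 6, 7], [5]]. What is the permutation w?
Reverse the RSK construction: for i from n down to 1, find the cell of Q containing i, remove the entry at that cell from P, and reverse-bump it up through P; the value ejected from row 1 is w(i).

Step i=7: Q has 7 at row 2, column 3; remove 7 from row 2 of P and reverse-bump: 7 enters row 1 and ejects 6. So w(7) = 6. P is now [[1, 4, 7], [2, 5], [3]].
Step i=6: Q has 6 at row 2, column 2; remove 5 from row 2 of P and reverse-bump: 5 enters row 1 and ejects 4. So w(6) = 4. P is now [[1, 5, 7], [2], [3]].
Step i=5: Q has 5 at row 3, column 1; remove 3 from row 3 of P and reverse-bump: 3 enters row 2 and ejects 2; 2 enters row 1 and ejects 1. So w(5) = 1. P is now [[2, 5, 7], [3]].
Step i=4: Q has 4 at row 1, column 3; remove that cell from P, ejecting 7. So w(4) = 7. P is now [[2, 5], [3]].
Step i=3: Q has 3 at row 1, column 2; remove that cell from P, ejecting 5. So w(3) = 5. P is now [[2], [3]].
Step i=2: Q has 2 at row 2, column 1; remove 3 from row 2 of P and reverse-bump: 3 enters row 1 and ejects 2. So w(2) = 2. P is now [[3]].
Step i=1: Q has 1 at row 1, column 1; remove that cell from P, ejecting 3. So w(1) = 3. P is now [].

So w = 3 2 5 7 1 4 6.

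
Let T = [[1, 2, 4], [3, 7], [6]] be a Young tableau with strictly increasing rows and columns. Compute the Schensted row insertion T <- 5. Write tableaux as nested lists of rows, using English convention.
5 is larger than every entry of row 1, so it is appended to row 1. The new tableau is [[1, 2, 4, 5], [3, 7], [6]].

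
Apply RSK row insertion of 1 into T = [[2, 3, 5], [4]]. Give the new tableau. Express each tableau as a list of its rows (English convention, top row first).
[[1, 3, 5], [2], [4]]

In row 1, 1 replaces 2 (the leftmost entry greater than 1); 2 is bumped to row 2. In row 2, 2 replaces 4 (the leftmost entry greater than 2); 4 is bumped to row 3. 4 starts a new row 3. The new tableau is [[1, 3, 5], [2], [4]].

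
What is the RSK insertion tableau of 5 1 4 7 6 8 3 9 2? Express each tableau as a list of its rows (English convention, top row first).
P = [[1, 2, 6, 8, 9], [3, 7], [4], [5]]

Insert 5: appended to row 1. P = [[5]].
Insert 1: 1 bumps 5 from row 1; 5 starts row 2. P = [[1], [5]].
Insert 4: appended to row 1. P = [[1, 4], [5]].
Insert 7: appended to row 1. P = [[1, 4, 7], [5]].
Insert 6: 6 bumps 7 from row 1; 7 appends to row 2. P = [[1, 4, 6], [5, 7]].
Insert 8: appended to row 1. P = [[1, 4, 6, 8], [5, 7]].
Insert 3: 3 bumps 4 from row 1; 4 bumps 5 from row 2; 5 starts row 3. P = [[1, 3, 6, 8], [4, 7], [5]].
Insert 9: appended to row 1. P = [[1, 3, 6, 8, 9], [4, 7], [5]].
Insert 2: 2 bumps 3 from row 1; 3 bumps 4 from row 2; 4 bumps 5 from row 3; 5 starts row 4. P = [[1, 2, 6, 8, 9], [3, 7], [4], [5]].

So P = [[1, 2, 6, 8, 9], [3, 7], [4], [5]].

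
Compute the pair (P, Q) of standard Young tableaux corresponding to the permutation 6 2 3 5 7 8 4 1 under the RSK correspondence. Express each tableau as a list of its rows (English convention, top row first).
P = [[1, 3, 4, 7, 8], [2], [5], [6]], Q = [[1, 3, 4, 5, 6], [2], [7], [8]]

Insert each entry of the permutation into P by Schensted row insertion, recording in Q the position of each new cell.

Insert 6: appended to row 1. P = [[6]].
Insert 2: 2 bumps 6 from row 1; 6 starts row 2. P = [[2], [6]].
Insert 3: appended to row 1. P = [[2, 3], [6]].
Insert 5: appended to row 1. P = [[2, 3, 5], [6]].
Insert 7: appended to row 1. P = [[2, 3, 5, 7], [6]].
Insert 8: appended to row 1. P = [[2, 3, 5, 7, 8], [6]].
Insert 4: 4 bumps 5 from row 1; 5 bumps 6 from row 2; 6 starts row 3. P = [[2, 3, 4, 7, 8], [5], [6]].
Insert 1: 1 bumps 2 from row 1; 2 bumps 5 from row 2; 5 bumps 6 from row 3; 6 starts row 4. P = [[1, 3, 4, 7, 8], [2], [5], [6]].

So P = [[1, 3, 4, 7, 8], [2], [5], [6]], Q = [[1, 3, 4, 5, 6], [2], [7], [8]].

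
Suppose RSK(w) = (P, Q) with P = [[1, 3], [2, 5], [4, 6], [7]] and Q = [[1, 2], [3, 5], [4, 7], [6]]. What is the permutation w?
Reverse the RSK construction: for i from n down to 1, find the cell of Q containing i, remove the entry at that cell from P, and reverse-bump it up through P; the value ejected from row 1 is w(i).

Step i=7: Q has 7 at row 3, column 2; remove 6 from row 3 of P and reverse-bump: 6 enters row 2 and ejects 5; 5 enters row 1 and ejects 3. So w(7) = 3. P is now [[1, 5], [2, 6], [4], [7]].
Step i=6: Q has 6 at row 4, column 1; remove 7 from row 4 of P and reverse-bump: 7 enters row 3 and ejects 4; 4 enters row 2 and ejects 2; 2 enters row 1 and ejects 1. So w(6) = 1. P is now [[2, 5], [4, 6], [7]].
Step i=5: Q has 5 at row 2, column 2; remove 6 from row 2 of P and reverse-bump: 6 enters row 1 and ejects 5. So w(5) = 5. P is now [[2, 6], [4], [7]].
Step i=4: Q has 4 at row 3, column 1; remove 7 from row 3 of P and reverse-bump: 7 enters row 2 and ejects 4; 4 enters row 1 and ejects 2. So w(4) = 2. P is now [[4, 6], [7]].
Step i=3: Q has 3 at row 2, column 1; remove 7 from row 2 of P and reverse-bump: 7 enters row 1 and ejects 6. So w(3) = 6. P is now [[4, 7]].
Step i=2: Q has 2 at row 1, column 2; remove that cell from P, ejecting 7. So w(2) = 7. P is now [[4]].
Step i=1: Q has 1 at row 1, column 1; remove that cell from P, ejecting 4. So w(1) = 4. P is now [].

So w = 4 7 6 2 5 1 3.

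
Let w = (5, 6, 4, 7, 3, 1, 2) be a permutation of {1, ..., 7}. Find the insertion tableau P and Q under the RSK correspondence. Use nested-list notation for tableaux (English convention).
P = [[1, 2, 7], [3, 6], [4], [5]], Q = [[1, 2, 4], [3, 7], [5], [6]]

Insert each entry of the permutation into P by Schensted row insertion, recording in Q the position of each new cell.

Insert 5: appended to row 1. P = [[5]], Q = [[1]].
Insert 6: appended to row 1. P = [[5, 6]], Q = [[1, 2]].
Insert 4: 4 bumps 5 from row 1; 5 starts row 2. P = [[4, 6], [5]], Q = [[1, 2], [3]].
Insert 7: appended to row 1. P = [[4, 6, 7], [5]], Q = [[1, 2, 4], [3]].
Insert 3: 3 bumps 4 from row 1; 4 bumps 5 from row 2; 5 starts row 3. P = [[3, 6, 7], [4], [5]], Q = [[1, 2, 4], [3], [5]].
Insert 1: 1 bumps 3 from row 1; 3 bumps 4 from row 2; 4 bumps 5 from row 3; 5 starts row 4. P = [[1, 6, 7], [3], [4], [5]], Q = [[1, 2, 4], [3], [5], [6]].
Insert 2: 2 bumps 6 from row 1; 6 appends to row 2. P = [[1, 2, 7], [3, 6], [4], [5]], Q = [[1, 2, 4], [3, 7], [5], [6]].

So P = [[1, 2, 7], [3, 6], [4], [5]], Q = [[1, 2, 4], [3, 7], [5], [6]].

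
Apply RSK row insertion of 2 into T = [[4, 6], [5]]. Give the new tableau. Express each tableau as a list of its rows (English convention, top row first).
In row 1, 2 replaces 4 (the leftmost entry greater than 2); 4 is bumped to row 2. In row 2, 4 replaces 5 (the leftmost entry greater than 4); 5 is bumped to row 3. 5 starts a new row 3. The new tableau is [[2, 6], [4], [5]].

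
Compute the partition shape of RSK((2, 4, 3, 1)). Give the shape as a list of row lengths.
[2, 1, 1]

Row-insert each entry into an empty tableau.

After inserting 2: P = [[2]].
After inserting 4: P = [[2, 4]].
After inserting 3: P = [[2, 3], [4]].
After inserting 1: P = [[1, 3], [2], [4]].

The final insertion tableau P = [[1, 3], [2], [4]] has shape [2, 1, 1].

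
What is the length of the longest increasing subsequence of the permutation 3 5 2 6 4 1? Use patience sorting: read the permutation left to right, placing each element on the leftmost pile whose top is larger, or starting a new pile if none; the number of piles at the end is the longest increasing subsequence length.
3

3: new pile. tops = [3]
5: new pile. tops = [3, 5]
2: onto pile 1 (replacing 3). tops = [2, 5]
6: new pile. tops = [2, 5, 6]
4: onto pile 2 (replacing 5). tops = [2, 4, 6]
1: onto pile 1 (replacing 2). tops = [1, 4, 6]

3 piles, so the longest increasing subsequence has length 3.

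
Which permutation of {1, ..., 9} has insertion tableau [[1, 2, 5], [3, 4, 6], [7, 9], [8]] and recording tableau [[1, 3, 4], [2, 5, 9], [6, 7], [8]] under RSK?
Reverse the RSK construction: for i from n down to 1, find the cell of Q containing i, remove the entry at that cell from P, and reverse-bump it up through P; the value ejected from row 1 is w(i).

Step i=9: Q has 9 at row 2, column 3; remove 6 from row 2 of P and reverse-bump: 6 enters row 1 and ejects 5. So w(9) = 5. P is now [[1, 2, 6], [3, 4], [7, 9], [8]].
Step i=8: Q has 8 at row 4, column 1; remove 8 from row 4 of P and reverse-bump: 8 enters row 3 and ejects 7; 7 enters row 2 and ejects 4; 4 enters row 1 and ejects 2. So w(8) = 2. P is now [[1, 4, 6], [3, 7], [8, 9]].
Step i=7: Q has 7 at row 3, column 2; remove 9 from row 3 of P and reverse-bump: 9 enters row 2 and ejects 7; 7 enters row 1 and ejects 6. So w(7) = 6. P is now [[1, 4, 7], [3, 9], [8]].
Step i=6: Q has 6 at row 3, column 1; remove 8 from row 3 of P and reverse-bump: 8 enters row 2 and ejects 3; 3 enters row 1 and ejects 1. So w(6) = 1. P is now [[3, 4, 7], [8, 9]].
Step i=5: Q has 5 at row 2, column 2; remove 9 from row 2 of P and reverse-bump: 9 enters row 1 and ejects 7. So w(5) = 7. P is now [[3, 4, 9], [8]].
Step i=4: Q has 4 at row 1, column 3; remove that cell from P, ejecting 9. So w(4) = 9. P is now [[3, 4], [8]].
Step i=3: Q has 3 at row 1, column 2; remove that cell from P, ejecting 4. So w(3) = 4. P is now [[3], [8]].
Step i=2: Q has 2 at row 2, column 1; remove 8 from row 2 of P and reverse-bump: 8 enters row 1 and ejects 3. So w(2) = 3. P is now [[8]].
Step i=1: Q has 1 at row 1, column 1; remove that cell from P, ejecting 8. So w(1) = 8. P is now [].

So w = 8 3 4 9 7 1 6 2 5.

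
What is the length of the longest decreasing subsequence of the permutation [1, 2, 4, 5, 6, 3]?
2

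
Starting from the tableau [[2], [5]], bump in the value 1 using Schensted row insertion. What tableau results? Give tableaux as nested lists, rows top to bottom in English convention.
[[1], [2], [5]]

In row 1, 1 replaces 2 (the leftmost entry greater than 1); 2 is bumped to row 2. In row 2, 2 replaces 5 (the leftmost entry greater than 2); 5 is bumped to row 3. 5 starts a new row 3. The new tableau is [[1], [2], [5]].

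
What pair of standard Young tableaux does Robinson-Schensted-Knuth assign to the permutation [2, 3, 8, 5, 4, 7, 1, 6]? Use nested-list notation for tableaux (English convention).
Insert each entry of the permutation into P by Schensted row insertion, recording in Q the position of each new cell.

Insert 2: appended to row 1. P = [[2]].
Insert 3: appended to row 1. P = [[2, 3]].
Insert 8: appended to row 1. P = [[2, 3, 8]].
Insert 5: 5 bumps 8 from row 1; 8 starts row 2. P = [[2, 3, 5], [8]].
Insert 4: 4 bumps 5 from row 1; 5 bumps 8 from row 2; 8 starts row 3. P = [[2, 3, 4], [5], [8]].
Insert 7: appended to row 1. P = [[2, 3, 4, 7], [5], [8]].
Insert 1: 1 bumps 2 from row 1; 2 bumps 5 from row 2; 5 bumps 8 from row 3; 8 starts row 4. P = [[1, 3, 4, 7], [2], [5], [8]].
Insert 6: 6 bumps 7 from row 1; 7 appends to row 2. P = [[1, 3, 4, 6], [2, 7], [5], [8]].

So P = [[1, 3, 4, 6], [2, 7], [5], [8]], Q = [[1, 2, 3, 6], [4, 8], [5], [7]].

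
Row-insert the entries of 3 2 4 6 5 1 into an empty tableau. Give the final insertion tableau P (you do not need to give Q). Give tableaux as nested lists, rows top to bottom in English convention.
P = [[1, 4, 5], [2, 6], [3]]

After inserting 3: P = [[3]].
After inserting 2: P = [[2], [3]].
After inserting 4: P = [[2, 4], [3]].
After inserting 6: P = [[2, 4, 6], [3]].
After inserting 5: P = [[2, 4, 5], [3, 6]].
After inserting 1: P = [[1, 4, 5], [2, 6], [3]].

So P = [[1, 4, 5], [2, 6], [3]].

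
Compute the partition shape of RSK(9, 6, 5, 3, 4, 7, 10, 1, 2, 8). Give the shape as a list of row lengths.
RSK row insertion gives P = [[1, 2, 7, 8], [3, 4, 10], [5], [6], [9]], which has shape [4, 3, 1, 1, 1].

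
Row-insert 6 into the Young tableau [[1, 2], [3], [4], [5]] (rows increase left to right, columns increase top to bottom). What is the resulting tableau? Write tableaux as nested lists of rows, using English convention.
6 is larger than every entry of row 1, so it is appended to row 1. The new tableau is [[1, 2, 6], [3], [4], [5]].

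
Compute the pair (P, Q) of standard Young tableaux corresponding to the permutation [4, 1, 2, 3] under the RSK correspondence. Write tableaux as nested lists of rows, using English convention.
P = [[1, 2, 3], [4]], Q = [[1, 3, 4], [2]]

Insert each entry of the permutation into P by Schensted row insertion, recording in Q the position of each new cell.

After inserting 4: P = [[4]].
After inserting 1: P = [[1], [4]].
After inserting 2: P = [[1, 2], [4]].
After inserting 3: P = [[1, 2, 3], [4]].

So P = [[1, 2, 3], [4]], Q = [[1, 3, 4], [2]].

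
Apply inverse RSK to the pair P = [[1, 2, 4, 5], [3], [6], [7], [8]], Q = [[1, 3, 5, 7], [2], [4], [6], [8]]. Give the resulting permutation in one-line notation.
Reverse RSK: for i = n, n-1, ..., 1, locate i in Q, remove the corresponding corner cell from P, and reverse-bump its entry up through P; the value ejected from row 1 is w(i).

So w = 8 1 7 3 6 4 5 2.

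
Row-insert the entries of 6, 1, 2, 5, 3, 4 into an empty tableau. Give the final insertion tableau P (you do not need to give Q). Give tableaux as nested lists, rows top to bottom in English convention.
After inserting 6: P = [[6]].
After inserting 1: P = [[1], [6]].
After inserting 2: P = [[1, 2], [6]].
After inserting 5: P = [[1, 2, 5], [6]].
After inserting 3: P = [[1, 2, 3], [5], [6]].
After inserting 4: P = [[1, 2, 3, 4], [5], [6]].

So P = [[1, 2, 3, 4], [5], [6]].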